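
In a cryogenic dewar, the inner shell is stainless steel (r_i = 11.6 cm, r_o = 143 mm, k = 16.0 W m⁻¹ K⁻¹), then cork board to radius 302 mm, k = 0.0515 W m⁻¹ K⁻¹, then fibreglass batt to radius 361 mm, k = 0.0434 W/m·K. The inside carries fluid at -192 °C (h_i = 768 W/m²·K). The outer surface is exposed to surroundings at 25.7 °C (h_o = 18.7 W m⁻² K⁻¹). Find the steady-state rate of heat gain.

Q = 32.3 W

Series thermal resistances, inner to outer:
  R_conv,in = 1/(4πr²h) = 1/(4π·0.116²·768) = 0.007700 K/W
  R_stainless steel = (1/0.116 − 1/0.143)/(4πk) = 1.628/(4π·16.0) = 0.008095 K/W
  R_cork board = (1/0.143 − 1/0.302)/(4πk) = 3.682/(4π·0.0515) = 5.689 K/W
  R_fibreglass batt = (1/0.302 − 1/0.361)/(4πk) = 0.5412/(4π·0.0434) = 0.9923 K/W
  R_conv,out = 1/(4πr²h) = 1/(4π·0.361²·18.7) = 0.03265 K/W
ΣR = 0.007700 + 0.008095 + 5.689 + 0.9923 + 0.03265 = 6.730 K/W
Q = ΔT/ΣR = (-192 °C − 25.7 °C)/6.730 = -32.3 W
(Negative Q ⇒ heat flows inward; heat gain = 32.3 W.)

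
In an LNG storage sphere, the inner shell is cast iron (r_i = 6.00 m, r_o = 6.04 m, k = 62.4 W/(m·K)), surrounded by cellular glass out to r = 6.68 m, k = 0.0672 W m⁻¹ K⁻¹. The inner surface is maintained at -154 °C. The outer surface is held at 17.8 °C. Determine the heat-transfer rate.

Q = 9.15 kW

Resistance network (inner→outer):
  R_cast iron = (1/6.00 − 1/6.04)/(4πk) = 0.001104/(4π·62.4) = 1.408×10^-6 K/W
  R_cellular glass = (1/6.04 − 1/6.68)/(4πk) = 0.01586/(4π·0.0672) = 0.01878 K/W
ΣR = 1.408×10^-6 + 0.01878 = 0.01878 K/W
Q = ΔT/ΣR = (-154 °C − 17.8 °C)/0.01878 = -9150 W
(Negative Q ⇒ heat flows inward; heat gain = 9150 W.)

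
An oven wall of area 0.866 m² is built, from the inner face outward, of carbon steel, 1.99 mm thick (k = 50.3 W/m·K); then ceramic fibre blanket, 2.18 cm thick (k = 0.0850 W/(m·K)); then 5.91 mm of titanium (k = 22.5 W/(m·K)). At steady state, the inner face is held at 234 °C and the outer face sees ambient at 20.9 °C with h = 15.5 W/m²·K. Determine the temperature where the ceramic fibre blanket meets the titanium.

T = 63.9 °C

Treat each layer as a resistance in series:
  R_carbon steel = L/(kA) = 0.00199/(50.3·0.866) = 4.568×10^-5 K/W
  R_ceramic fibre blanket = L/(kA) = 0.0218/(0.0850·0.866) = 0.2962 K/W
  R_titanium = L/(kA) = 0.00591/(22.5·0.866) = 3.033×10^-4 K/W
  R_conv,out = 1/(hA) = 1/(15.5·0.866) = 0.07450 K/W
ΣR = 4.568×10^-5 + 0.2962 + 3.033×10^-4 + 0.07450 = 0.3710 K/W
Q = ΔT/ΣR = (234 °C − 20.9 °C)/0.3710 = 574.4 W
From the inner boundary to the ceramic fibre blanket/titanium interface, ΣR_partial = 0.2962 K/W.
T_interface = T_in − Q·ΣR_partial = 234 °C − (574.4)(0.2962) = 63.9 °C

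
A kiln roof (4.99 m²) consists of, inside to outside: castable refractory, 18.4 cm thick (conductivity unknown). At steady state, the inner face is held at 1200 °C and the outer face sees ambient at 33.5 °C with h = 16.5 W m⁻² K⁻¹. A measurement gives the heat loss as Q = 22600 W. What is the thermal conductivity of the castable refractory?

k = 0.934 W/m·K

ΣR = ΔT/Q = |1200 − 33.5|/22600 = 0.05162 K/W
Known resistances:
  R_conv,out = 1/(hA) = 1/(16.5·4.99) = 0.01215 K/W
R_castable refractory = ΣR − ΣR_known = 0.05162 − 0.01215 = 0.03947 K/W
L/(kA) = 0.03947 ⇒ k = 0.184/(0.03947·4.99) = 0.934 W/m·K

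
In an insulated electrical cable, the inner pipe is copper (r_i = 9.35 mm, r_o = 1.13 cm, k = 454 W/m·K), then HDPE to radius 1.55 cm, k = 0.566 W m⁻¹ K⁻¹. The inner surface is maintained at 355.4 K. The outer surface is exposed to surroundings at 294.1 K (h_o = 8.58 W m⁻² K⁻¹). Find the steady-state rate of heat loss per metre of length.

Q' = 47.7 W/m

Series thermal resistances, inner to outer:
  R'_copper = ln(0.0113/0.00935)/(2πk) = 0.1894/(2π·454) = 6.641×10^-5 m·K/W
  R'_HDPE = ln(0.0155/0.0113)/(2πk) = 0.3160/(2π·0.566) = 0.08887 m·K/W
  R'_conv,out = 1/(2πr h) = 1/(2π·0.0155·8.58) = 1.197 m·K/W
ΣR = 6.641×10^-5 + 0.08887 + 1.197 = 1.286 m·K/W
Q' = ΔT/ΣR = (355.4 K − 294.1 K)/1.286 = 47.7 W/m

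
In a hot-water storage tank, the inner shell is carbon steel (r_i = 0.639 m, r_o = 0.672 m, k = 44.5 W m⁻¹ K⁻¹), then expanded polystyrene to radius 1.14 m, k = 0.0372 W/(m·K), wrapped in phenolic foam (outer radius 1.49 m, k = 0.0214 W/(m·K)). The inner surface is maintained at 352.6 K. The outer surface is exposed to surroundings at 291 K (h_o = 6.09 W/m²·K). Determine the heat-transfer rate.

Q = 29.6 W

Resistance network (inner→outer):
  R_carbon steel = (1/0.639 − 1/0.672)/(4πk) = 0.07685/(4π·44.5) = 1.374×10^-4 K/W
  R_expanded polystyrene = (1/0.672 − 1/1.14)/(4πk) = 0.6109/(4π·0.0372) = 1.307 K/W
  R_phenolic foam = (1/1.14 − 1/1.49)/(4πk) = 0.2061/(4π·0.0214) = 0.7662 K/W
  R_conv,out = 1/(4πr²h) = 1/(4π·1.49²·6.09) = 0.005886 K/W
ΣR = 1.374×10^-4 + 1.307 + 0.7662 + 0.005886 = 2.079 K/W
Q = ΔT/ΣR = (352.6 K − 291 K)/2.079 = 29.6 W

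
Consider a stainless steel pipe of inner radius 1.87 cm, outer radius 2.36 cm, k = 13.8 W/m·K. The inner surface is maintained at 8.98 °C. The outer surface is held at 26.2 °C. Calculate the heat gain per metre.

Q' = 2πk·ΔT/ln(r₂/r₁) = 2π × 13.8 × 17.22 / ln(0.0236/0.0187) = 6420 W/m

Q' = 6.42 kW/m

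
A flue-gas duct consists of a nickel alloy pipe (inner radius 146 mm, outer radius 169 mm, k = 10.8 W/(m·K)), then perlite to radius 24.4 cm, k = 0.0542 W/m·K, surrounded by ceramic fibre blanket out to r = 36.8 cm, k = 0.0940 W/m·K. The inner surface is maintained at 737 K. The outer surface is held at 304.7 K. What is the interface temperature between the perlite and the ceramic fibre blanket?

T = 474 K

Series thermal resistances, inner to outer:
  R'_nickel alloy = ln(0.169/0.146)/(2πk) = 0.1463/(2π·10.8) = 0.002156 m·K/W
  R'_perlite = ln(0.244/0.169)/(2πk) = 0.3673/(2π·0.0542) = 1.078 m·K/W
  R'_ceramic fibre blanket = ln(0.368/0.244)/(2πk) = 0.4109/(2π·0.0940) = 0.6957 m·K/W
ΣR = 0.002156 + 1.078 + 0.6957 = 1.776 m·K/W
Q' = ΔT/ΣR = (737 K − 304.7 K)/1.776 = 243.4 W/m
From the inner boundary to the perlite/ceramic fibre blanket interface, ΣR_partial = 1.080 m·K/W.
T_interface = T_in − Q'·ΣR_partial = 737 K − (243.4)(1.080) = 474 K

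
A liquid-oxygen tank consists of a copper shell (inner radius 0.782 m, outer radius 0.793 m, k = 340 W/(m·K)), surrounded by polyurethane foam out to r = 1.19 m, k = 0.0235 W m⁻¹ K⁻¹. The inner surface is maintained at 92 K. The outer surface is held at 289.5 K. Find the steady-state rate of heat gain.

Q = 139 W

Resistance network (inner→outer):
  R_copper = (1/0.782 − 1/0.793)/(4πk) = 0.01774/(4π·340) = 4.152×10^-6 K/W
  R_polyurethane foam = (1/0.793 − 1/1.19)/(4πk) = 0.4207/(4π·0.0235) = 1.425 K/W
ΣR = 4.152×10^-6 + 1.425 = 1.425 K/W
Q = ΔT/ΣR = (92 K − 289.5 K)/1.425 = -139 W
(Negative Q ⇒ heat flows inward; heat gain = 139 W.)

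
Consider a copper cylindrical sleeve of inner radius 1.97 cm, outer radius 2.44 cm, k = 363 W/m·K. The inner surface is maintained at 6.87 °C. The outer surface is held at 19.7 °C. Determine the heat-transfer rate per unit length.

Q' = 2πk·ΔT/ln(r₂/r₁) = 2π × 363 × 12.83 / ln(0.0244/0.0197) = 1.37×10^5 W/m

Q' = 137 kW/m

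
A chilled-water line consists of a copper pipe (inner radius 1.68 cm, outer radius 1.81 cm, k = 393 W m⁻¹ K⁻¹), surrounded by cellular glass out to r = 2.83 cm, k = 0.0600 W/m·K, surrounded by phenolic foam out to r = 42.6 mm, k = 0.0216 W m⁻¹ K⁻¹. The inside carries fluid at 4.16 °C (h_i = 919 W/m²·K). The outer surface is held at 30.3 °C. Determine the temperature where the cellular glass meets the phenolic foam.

Treat each layer as a resistance in series:
  R'_conv,in = 1/(2πr h) = 1/(2π·0.0168·919) = 0.01031 m·K/W
  R'_copper = ln(0.0181/0.0168)/(2πk) = 0.07453/(2π·393) = 3.018×10^-5 m·K/W
  R'_cellular glass = ln(0.0283/0.0181)/(2πk) = 0.4469/(2π·0.0600) = 1.186 m·K/W
  R'_phenolic foam = ln(0.0426/0.0283)/(2πk) = 0.4090/(2π·0.0216) = 3.014 m·K/W
ΣR = 0.01031 + 3.018×10^-5 + 1.186 + 3.014 = 4.210 m·K/W
Q' = ΔT/ΣR = (4.16 °C − 30.3 °C)/4.210 = -6.209 W/m
From the inner boundary to the cellular glass/phenolic foam interface, ΣR_partial = 1.196 m·K/W.
T_interface = T_in − Q'·ΣR_partial = 4.16 °C − (-6.209)(1.196) = 11.6 °C

T = 11.6 °C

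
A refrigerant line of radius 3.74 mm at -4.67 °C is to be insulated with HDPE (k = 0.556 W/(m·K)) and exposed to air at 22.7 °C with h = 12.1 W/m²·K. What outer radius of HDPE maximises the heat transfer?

For a cylinder, r_cr = k_ins/h = 0.556/12.1 = 0.0460 m = 4.60 cm

r_cr = 4.60 cm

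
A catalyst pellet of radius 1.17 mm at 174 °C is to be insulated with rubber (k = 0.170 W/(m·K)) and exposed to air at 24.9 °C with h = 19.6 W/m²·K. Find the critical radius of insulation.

r_cr = 1.73 cm

For a sphere, r_cr = 2k_ins/h = 2·0.170/19.6 = 0.0173 m = 1.73 cm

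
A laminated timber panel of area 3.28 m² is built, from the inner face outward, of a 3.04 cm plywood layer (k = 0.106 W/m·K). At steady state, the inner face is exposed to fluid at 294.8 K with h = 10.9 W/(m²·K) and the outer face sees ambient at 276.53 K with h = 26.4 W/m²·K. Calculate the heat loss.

Resistance network (inner→outer):
  R_conv,in = 1/(hA) = 1/(10.9·3.28) = 0.02797 K/W
  R_plywood = L/(kA) = 0.0304/(0.106·3.28) = 0.08744 K/W
  R_conv,out = 1/(hA) = 1/(26.4·3.28) = 0.01155 K/W
ΣR = 0.02797 + 0.08744 + 0.01155 = 0.1270 K/W
Q = ΔT/ΣR = (294.8 K − 276.53 K)/0.1270 = 144 W

Q = 144 W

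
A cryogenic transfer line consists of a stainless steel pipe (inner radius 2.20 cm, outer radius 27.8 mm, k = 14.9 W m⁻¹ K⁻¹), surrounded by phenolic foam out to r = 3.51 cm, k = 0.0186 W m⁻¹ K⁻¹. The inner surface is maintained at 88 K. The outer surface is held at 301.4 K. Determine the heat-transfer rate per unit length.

Treat each layer as a resistance in series:
  R'_stainless steel = ln(0.0278/0.0220)/(2πk) = 0.2340/(2π·14.9) = 0.002499 m·K/W
  R'_phenolic foam = ln(0.0351/0.0278)/(2πk) = 0.2332/(2π·0.0186) = 1.995 m·K/W
ΣR = 0.002499 + 1.995 = 1.997 m·K/W
Q' = ΔT/ΣR = (88 K − 301.4 K)/1.997 = -107 W/m
(Negative Q' ⇒ heat flows inward; heat gain = 107 W/m.)

Q' = 107 W/m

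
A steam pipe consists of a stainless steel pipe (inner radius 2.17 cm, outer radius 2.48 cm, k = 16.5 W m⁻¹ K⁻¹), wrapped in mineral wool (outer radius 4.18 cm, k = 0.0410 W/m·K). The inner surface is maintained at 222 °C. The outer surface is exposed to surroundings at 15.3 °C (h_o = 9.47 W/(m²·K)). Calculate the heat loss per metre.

Q' = 85.1 W/m

Treat each layer as a resistance in series:
  R'_stainless steel = ln(0.0248/0.0217)/(2πk) = 0.1335/(2π·16.5) = 0.001288 m·K/W
  R'_mineral wool = ln(0.0418/0.0248)/(2πk) = 0.5221/(2π·0.0410) = 2.027 m·K/W
  R'_conv,out = 1/(2πr h) = 1/(2π·0.0418·9.47) = 0.4021 m·K/W
ΣR = 0.001288 + 2.027 + 0.4021 = 2.430 m·K/W
Q' = ΔT/ΣR = (222 °C − 15.3 °C)/2.430 = 85.1 W/m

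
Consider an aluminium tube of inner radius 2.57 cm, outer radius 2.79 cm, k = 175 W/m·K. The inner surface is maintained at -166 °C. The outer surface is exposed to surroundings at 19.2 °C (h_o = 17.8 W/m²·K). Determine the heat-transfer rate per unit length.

Resistance network (inner→outer):
  R'_aluminium = ln(0.0279/0.0257)/(2πk) = 0.08214/(2π·175) = 7.470×10^-5 m·K/W
  R'_conv,out = 1/(2πr h) = 1/(2π·0.0279·17.8) = 0.3205 m·K/W
ΣR = 7.470×10^-5 + 0.3205 = 0.3206 m·K/W
Q' = ΔT/ΣR = (-166 °C − 19.2 °C)/0.3206 = -578 W/m
(Negative Q' ⇒ heat flows inward; heat gain = 578 W/m.)

Q' = 578 W/m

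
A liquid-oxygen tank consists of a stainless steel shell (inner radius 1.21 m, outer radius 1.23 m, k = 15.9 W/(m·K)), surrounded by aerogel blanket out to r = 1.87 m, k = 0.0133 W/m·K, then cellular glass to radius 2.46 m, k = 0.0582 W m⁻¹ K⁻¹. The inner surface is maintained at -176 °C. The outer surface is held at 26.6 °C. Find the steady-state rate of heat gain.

Resistance network (inner→outer):
  R_stainless steel = (1/1.21 − 1/1.23)/(4πk) = 0.01344/(4π·15.9) = 6.726×10^-5 K/W
  R_aerogel blanket = (1/1.23 − 1/1.87)/(4πk) = 0.2782/(4π·0.0133) = 1.665 K/W
  R_cellular glass = (1/1.87 − 1/2.46)/(4πk) = 0.1283/(4π·0.0582) = 0.1754 K/W
ΣR = 6.726×10^-5 + 1.665 + 0.1754 = 1.840 K/W
Q = ΔT/ΣR = (-176 °C − 26.6 °C)/1.840 = -110 W
(Negative Q ⇒ heat flows inward; heat gain = 110 W.)

Q = 110 W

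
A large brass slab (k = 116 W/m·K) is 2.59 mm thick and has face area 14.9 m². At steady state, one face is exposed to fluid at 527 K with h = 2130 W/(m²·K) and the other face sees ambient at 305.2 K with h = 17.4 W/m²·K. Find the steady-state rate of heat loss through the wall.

Q = 57.0 kW

Resistance network (inner→outer):
  R_conv,in = 1/(hA) = 1/(2130·14.9) = 3.151×10^-5 K/W
  R_brass = L/(kA) = 0.00259/(116·14.9) = 1.498×10^-6 K/W
  R_conv,out = 1/(hA) = 1/(17.4·14.9) = 0.003857 K/W
ΣR = 3.151×10^-5 + 1.498×10^-6 + 0.003857 = 0.003890 K/W
Q = ΔT/ΣR = (527 K − 305.2 K)/0.003890 = 57000 W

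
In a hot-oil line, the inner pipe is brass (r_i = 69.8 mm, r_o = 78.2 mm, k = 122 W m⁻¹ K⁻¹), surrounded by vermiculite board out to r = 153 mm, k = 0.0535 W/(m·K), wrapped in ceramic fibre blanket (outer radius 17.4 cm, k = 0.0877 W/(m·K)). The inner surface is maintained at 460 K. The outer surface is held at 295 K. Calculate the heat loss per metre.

Resistance network (inner→outer):
  R'_brass = ln(0.0782/0.0698)/(2πk) = 0.1136/(2π·122) = 1.482×10^-4 m·K/W
  R'_vermiculite board = ln(0.153/0.0782)/(2πk) = 0.6712/(2π·0.0535) = 1.997 m·K/W
  R'_ceramic fibre blanket = ln(0.174/0.153)/(2πk) = 0.1286/(2π·0.0877) = 0.2334 m·K/W
ΣR = 1.482×10^-4 + 1.997 + 0.2334 = 2.231 m·K/W
Q' = ΔT/ΣR = (460 K − 295 K)/2.231 = 74.0 W/m

Q' = 74.0 W/m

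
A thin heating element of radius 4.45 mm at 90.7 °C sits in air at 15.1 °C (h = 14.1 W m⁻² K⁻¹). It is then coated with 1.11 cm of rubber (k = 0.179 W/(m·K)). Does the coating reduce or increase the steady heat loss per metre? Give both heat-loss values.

increases: 29.8 → 41.1 W/m

Critical radius for a cylinder: r_cr = k/h = 0.0127 m = 1.27 cm.
Outer radius after coating: r₂ = 0.00445 + 0.0111 = 0.01555 m.
r₁ < r_cr < r₂: heat loss rises to a maximum at r_cr then falls. Whether the coating helps depends on whether Q(r₂) has dropped back below Q(r₁).
Bare: R = 1/(2πr₁h) = 2.537 m·K/W; Q = 75.6/2.537 = 29.8 W/m.
Coated: R = R_cond + R_conv = 1.838 m·K/W; Q = 75.6/1.838 = 41.1 W/m.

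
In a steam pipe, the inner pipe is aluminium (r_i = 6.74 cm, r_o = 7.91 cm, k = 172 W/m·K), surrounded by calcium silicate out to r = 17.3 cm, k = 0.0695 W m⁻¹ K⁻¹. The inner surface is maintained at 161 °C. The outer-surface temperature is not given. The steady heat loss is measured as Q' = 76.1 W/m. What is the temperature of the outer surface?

Sum the resistances:
  R'_aluminium = ln(0.0791/0.0674)/(2πk) = 0.1601/(2π·172) = 1.481×10^-4 m·K/W
  R'_calcium silicate = ln(0.173/0.0791)/(2πk) = 0.7826/(2π·0.0695) = 1.792 m·K/W
ΣR = 1.792 m·K/W
ΔT = Q'·ΣR = 76.1 × 1.792 = 136.4 K
Heat flows outward, so T_out = T_in − ΔT = 161 − 136.4 = 24.6 °C

T_out = 24.6 °C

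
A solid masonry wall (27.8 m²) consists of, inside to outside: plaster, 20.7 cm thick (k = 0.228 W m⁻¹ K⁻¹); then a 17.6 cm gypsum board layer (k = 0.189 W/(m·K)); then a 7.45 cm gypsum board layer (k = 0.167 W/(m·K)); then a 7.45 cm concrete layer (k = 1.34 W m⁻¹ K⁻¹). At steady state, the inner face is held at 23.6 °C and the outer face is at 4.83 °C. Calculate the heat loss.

Treat each layer as a resistance in series:
  R_plaster = L/(kA) = 0.207/(0.228·27.8) = 0.03266 K/W
  R_gypsum board = L/(kA) = 0.176/(0.189·27.8) = 0.03350 K/W
  R_gypsum board = L/(kA) = 0.0745/(0.167·27.8) = 0.01605 K/W
  R_concrete = L/(kA) = 0.0745/(1.34·27.8) = 0.002000 K/W
ΣR = 0.03266 + 0.03350 + 0.01605 + 0.002000 = 0.08421 K/W
Q = ΔT/ΣR = (23.6 °C − 4.83 °C)/0.08421 = 223 W

Q = 223 W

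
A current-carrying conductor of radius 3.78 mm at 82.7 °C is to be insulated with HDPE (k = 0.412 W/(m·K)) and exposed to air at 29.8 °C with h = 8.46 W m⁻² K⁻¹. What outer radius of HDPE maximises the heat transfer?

r_cr = 4.87 cm

For a cylinder, r_cr = k_ins/h = 0.412/8.46 = 0.0487 m = 4.87 cm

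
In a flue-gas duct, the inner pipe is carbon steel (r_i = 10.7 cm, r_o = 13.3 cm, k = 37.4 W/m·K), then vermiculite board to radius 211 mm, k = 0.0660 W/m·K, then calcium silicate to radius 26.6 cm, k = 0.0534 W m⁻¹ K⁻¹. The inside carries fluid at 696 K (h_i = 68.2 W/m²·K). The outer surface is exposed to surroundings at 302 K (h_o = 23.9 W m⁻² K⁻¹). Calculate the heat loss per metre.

Treat each layer as a resistance in series:
  R'_conv,in = 1/(2πr h) = 1/(2π·0.107·68.2) = 0.02181 m·K/W
  R'_carbon steel = ln(0.133/0.107)/(2πk) = 0.2175/(2π·37.4) = 9.257×10^-4 m·K/W
  R'_vermiculite board = ln(0.211/0.133)/(2πk) = 0.4615/(2π·0.0660) = 1.113 m·K/W
  R'_calcium silicate = ln(0.266/0.211)/(2πk) = 0.2316/(2π·0.0534) = 0.6904 m·K/W
  R'_conv,out = 1/(2πr h) = 1/(2π·0.266·23.9) = 0.02503 m·K/W
ΣR = 0.02181 + 9.257×10^-4 + 1.113 + 0.6904 + 0.02503 = 1.851 m·K/W
Q' = ΔT/ΣR = (696 K − 302 K)/1.851 = 213 W/m

Q' = 213 W/m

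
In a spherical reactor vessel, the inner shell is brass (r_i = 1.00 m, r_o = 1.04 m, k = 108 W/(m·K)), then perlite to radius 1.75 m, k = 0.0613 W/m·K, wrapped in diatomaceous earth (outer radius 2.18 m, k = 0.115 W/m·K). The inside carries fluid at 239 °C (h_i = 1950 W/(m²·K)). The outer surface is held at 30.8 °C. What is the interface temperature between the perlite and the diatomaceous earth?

T = 58.6 °C

Series thermal resistances, inner to outer:
  R_conv,in = 1/(4πr²h) = 1/(4π·1.00²·1950) = 4.081×10^-5 K/W
  R_brass = (1/1.00 − 1/1.04)/(4πk) = 0.03846/(4π·108) = 2.834×10^-5 K/W
  R_perlite = (1/1.04 − 1/1.75)/(4πk) = 0.3901/(4π·0.0613) = 0.5064 K/W
  R_diatomaceous earth = (1/1.75 − 1/2.18)/(4πk) = 0.1127/(4π·0.115) = 0.07799 K/W
ΣR = 4.081×10^-5 + 2.834×10^-5 + 0.5064 + 0.07799 = 0.5845 K/W
Q = ΔT/ΣR = (239 °C − 30.8 °C)/0.5845 = 356.2 W
From the inner boundary to the perlite/diatomaceous earth interface, ΣR_partial = 0.5065 K/W.
T_interface = T_in − Q·ΣR_partial = 239 °C − (356.2)(0.5065) = 58.6 °C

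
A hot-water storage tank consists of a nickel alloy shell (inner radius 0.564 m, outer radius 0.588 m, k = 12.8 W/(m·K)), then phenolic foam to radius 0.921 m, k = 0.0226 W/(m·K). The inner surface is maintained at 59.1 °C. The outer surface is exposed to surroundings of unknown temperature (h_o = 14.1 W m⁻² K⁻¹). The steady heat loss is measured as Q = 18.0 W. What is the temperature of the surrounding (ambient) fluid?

Series resistances:
  R_nickel alloy = (1/0.564 − 1/0.588)/(4πk) = 0.07237/(4π·12.8) = 4.499×10^-4 K/W
  R_phenolic foam = (1/0.588 − 1/0.921)/(4πk) = 0.6149/(4π·0.0226) = 2.165 K/W
  R_conv,out = 1/(4πr²h) = 1/(4π·0.921²·14.1) = 0.006654 K/W
ΣR = 2.172 K/W
ΔT = Q·ΣR = 18.0 × 2.172 = 39.10 K
Heat flows outward, so T_out = T_in − ΔT = 59.1 − 39.10 = 20.0 °C

T_out = 20.0 °C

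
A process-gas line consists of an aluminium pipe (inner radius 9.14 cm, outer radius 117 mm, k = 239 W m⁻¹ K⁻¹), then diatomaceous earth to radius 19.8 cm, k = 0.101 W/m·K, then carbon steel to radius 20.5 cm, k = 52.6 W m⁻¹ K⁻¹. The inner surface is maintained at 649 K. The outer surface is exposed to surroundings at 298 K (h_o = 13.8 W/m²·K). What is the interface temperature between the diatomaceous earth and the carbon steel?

Resistance network (inner→outer):
  R'_aluminium = ln(0.117/0.0914)/(2πk) = 0.2469/(2π·239) = 1.644×10^-4 m·K/W
  R'_diatomaceous earth = ln(0.198/0.117)/(2πk) = 0.5261/(2π·0.101) = 0.8290 m·K/W
  R'_carbon steel = ln(0.205/0.198)/(2πk) = 0.03474/(2π·52.6) = 1.051×10^-4 m·K/W
  R'_conv,out = 1/(2πr h) = 1/(2π·0.205·13.8) = 0.05626 m·K/W
ΣR = 1.644×10^-4 + 0.8290 + 1.051×10^-4 + 0.05626 = 0.8855 m·K/W
Q' = ΔT/ΣR = (649 K − 298 K)/0.8855 = 396.4 W/m
From the inner boundary to the diatomaceous earth/carbon steel interface, ΣR_partial = 0.8292 m·K/W.
T_interface = T_in − Q'·ΣR_partial = 649 K − (396.4)(0.8292) = 320.3 K

T = 320.3 K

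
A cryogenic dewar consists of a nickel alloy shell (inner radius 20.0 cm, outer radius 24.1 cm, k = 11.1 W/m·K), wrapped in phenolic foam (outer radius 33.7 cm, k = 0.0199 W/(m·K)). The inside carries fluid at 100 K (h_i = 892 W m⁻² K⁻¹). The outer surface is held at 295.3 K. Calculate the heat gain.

Series thermal resistances, inner to outer:
  R_conv,in = 1/(4πr²h) = 1/(4π·0.200²·892) = 0.002230 K/W
  R_nickel alloy = (1/0.200 − 1/0.241)/(4πk) = 0.8506/(4π·11.1) = 0.006098 K/W
  R_phenolic foam = (1/0.241 − 1/0.337)/(4πk) = 1.182/(4π·0.0199) = 4.727 K/W
ΣR = 0.002230 + 0.006098 + 4.727 = 4.735 K/W
Q = ΔT/ΣR = (100 K − 295.3 K)/4.735 = -41.2 W
(Negative Q ⇒ heat flows inward; heat gain = 41.2 W.)

Q = 41.2 W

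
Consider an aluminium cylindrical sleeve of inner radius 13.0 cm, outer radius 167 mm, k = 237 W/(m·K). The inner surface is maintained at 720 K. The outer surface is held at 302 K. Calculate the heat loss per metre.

Q' = 2490 kW/m

Q' = 2πk·ΔT/ln(r₂/r₁) = 2π × 237 × 418 / ln(0.167/0.130) = 2.49×10^6 W/m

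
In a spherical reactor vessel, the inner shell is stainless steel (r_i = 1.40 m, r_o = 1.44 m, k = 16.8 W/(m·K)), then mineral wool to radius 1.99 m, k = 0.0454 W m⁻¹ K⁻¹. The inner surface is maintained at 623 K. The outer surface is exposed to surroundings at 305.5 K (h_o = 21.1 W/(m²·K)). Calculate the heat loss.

Q = 941 W

Resistance network (inner→outer):
  R_stainless steel = (1/1.40 − 1/1.44)/(4πk) = 0.01984/(4π·16.8) = 9.398×10^-5 K/W
  R_mineral wool = (1/1.44 − 1/1.99)/(4πk) = 0.1919/(4π·0.0454) = 0.3364 K/W
  R_conv,out = 1/(4πr²h) = 1/(4π·1.99²·21.1) = 9.524×10^-4 K/W
ΣR = 9.398×10^-5 + 0.3364 + 9.524×10^-4 = 0.3374 K/W
Q = ΔT/ΣR = (623 K − 305.5 K)/0.3374 = 941 W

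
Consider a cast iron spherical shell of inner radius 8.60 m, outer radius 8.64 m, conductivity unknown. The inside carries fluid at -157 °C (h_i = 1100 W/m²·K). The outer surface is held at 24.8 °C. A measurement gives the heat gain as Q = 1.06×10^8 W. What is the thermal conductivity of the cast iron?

ΣR = ΔT/Q = |-157 − 24.8|/1.06×10^8 = 1.715×10^-6 K/W
Known resistances:
  R_conv,in = 1/(4πr²h) = 1/(4π·8.60²·1100) = 9.781×10^-7 K/W
R_cast iron = ΣR − ΣR_known = 1.715×10^-6 − 9.781×10^-7 = 7.369×10^-7 K/W
(1/r₁−1/r₂)/(4πk) = 7.369×10^-7 ⇒ k = 5.383×10^-4/(4π·7.369×10^-7) = 58.1 W/m·K

k = 58.1 W/m·K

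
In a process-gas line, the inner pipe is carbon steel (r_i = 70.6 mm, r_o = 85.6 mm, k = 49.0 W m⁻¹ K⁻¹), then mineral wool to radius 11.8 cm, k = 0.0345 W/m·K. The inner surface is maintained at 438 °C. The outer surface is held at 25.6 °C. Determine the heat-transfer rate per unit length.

Treat each layer as a resistance in series:
  R'_carbon steel = ln(0.0856/0.0706)/(2πk) = 0.1927/(2π·49.0) = 6.258×10^-4 m·K/W
  R'_mineral wool = ln(0.118/0.0856)/(2πk) = 0.3210/(2π·0.0345) = 1.481 m·K/W
ΣR = 6.258×10^-4 + 1.481 = 1.482 m·K/W
Q' = ΔT/ΣR = (438 °C − 25.6 °C)/1.482 = 278 W/m

Q' = 278 W/m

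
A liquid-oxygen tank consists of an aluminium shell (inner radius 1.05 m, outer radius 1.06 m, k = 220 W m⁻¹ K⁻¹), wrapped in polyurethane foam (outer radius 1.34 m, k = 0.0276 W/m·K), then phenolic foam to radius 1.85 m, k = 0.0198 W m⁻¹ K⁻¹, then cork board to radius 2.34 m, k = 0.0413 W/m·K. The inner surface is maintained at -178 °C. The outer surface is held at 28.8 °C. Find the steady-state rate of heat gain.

Q = 128 W

Series thermal resistances, inner to outer:
  R_aluminium = (1/1.05 − 1/1.06)/(4πk) = 0.008985/(4π·220) = 3.250×10^-6 K/W
  R_polyurethane foam = (1/1.06 − 1/1.34)/(4πk) = 0.1971/(4π·0.0276) = 0.5684 K/W
  R_phenolic foam = (1/1.34 − 1/1.85)/(4πk) = 0.2057/(4π·0.0198) = 0.8268 K/W
  R_cork board = (1/1.85 − 1/2.34)/(4πk) = 0.1132/(4π·0.0413) = 0.2181 K/W
ΣR = 3.250×10^-6 + 0.5684 + 0.8268 + 0.2181 = 1.613 K/W
Q = ΔT/ΣR = (-178 °C − 28.8 °C)/1.613 = -128 W
(Negative Q ⇒ heat flows inward; heat gain = 128 W.)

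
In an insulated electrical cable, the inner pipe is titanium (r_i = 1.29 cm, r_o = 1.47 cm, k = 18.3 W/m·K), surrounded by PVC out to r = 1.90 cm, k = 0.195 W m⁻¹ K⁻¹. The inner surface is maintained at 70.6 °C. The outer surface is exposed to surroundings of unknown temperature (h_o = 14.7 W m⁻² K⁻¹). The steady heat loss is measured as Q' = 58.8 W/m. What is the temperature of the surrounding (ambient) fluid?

T_out = 24.7 °C

Series resistances:
  R'_titanium = ln(0.0147/0.0129)/(2πk) = 0.1306/(2π·18.3) = 0.001136 m·K/W
  R'_PVC = ln(0.0190/0.0147)/(2πk) = 0.2566/(2π·0.195) = 0.2094 m·K/W
  R'_conv,out = 1/(2πr h) = 1/(2π·0.0190·14.7) = 0.5698 m·K/W
ΣR = 0.7804 m·K/W
ΔT = Q'·ΣR = 58.8 × 0.7804 = 45.89 K
Heat flows outward, so T_out = T_in − ΔT = 70.6 − 45.89 = 24.7 °C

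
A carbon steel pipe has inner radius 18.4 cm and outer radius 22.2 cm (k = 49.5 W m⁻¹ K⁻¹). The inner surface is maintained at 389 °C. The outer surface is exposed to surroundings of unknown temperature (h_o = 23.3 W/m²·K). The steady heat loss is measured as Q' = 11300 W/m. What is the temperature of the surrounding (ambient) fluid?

Sum the resistances:
  R'_carbon steel = ln(0.222/0.184)/(2πk) = 0.1877/(2π·49.5) = 6.036×10^-4 m·K/W
  R'_conv,out = 1/(2πr h) = 1/(2π·0.222·23.3) = 0.03077 m·K/W
ΣR = 0.03137 m·K/W
ΔT = Q'·ΣR = 11300 × 0.03137 = 354.5 K
Heat flows outward, so T_out = T_in − ΔT = 389 − 354.5 = 34.5 °C

T_out = 34.5 °C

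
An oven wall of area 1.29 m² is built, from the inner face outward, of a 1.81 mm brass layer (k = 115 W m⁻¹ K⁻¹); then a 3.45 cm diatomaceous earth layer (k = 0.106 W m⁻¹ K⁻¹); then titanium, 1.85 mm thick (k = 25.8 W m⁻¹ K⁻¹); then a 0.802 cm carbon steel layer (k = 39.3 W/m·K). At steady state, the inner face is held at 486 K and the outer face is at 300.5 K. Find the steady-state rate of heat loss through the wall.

Treat each layer as a resistance in series:
  R_brass = L/(kA) = 0.00181/(115·1.29) = 1.220×10^-5 K/W
  R_diatomaceous earth = L/(kA) = 0.0345/(0.106·1.29) = 0.2523 K/W
  R_titanium = L/(kA) = 0.00185/(25.8·1.29) = 5.559×10^-5 K/W
  R_carbon steel = L/(kA) = 0.00802/(39.3·1.29) = 1.582×10^-4 K/W
ΣR = 1.220×10^-5 + 0.2523 + 5.559×10^-5 + 1.582×10^-4 = 0.2525 K/W
Q = ΔT/ΣR = (486 K − 300.5 K)/0.2525 = 735 W

Q = 735 W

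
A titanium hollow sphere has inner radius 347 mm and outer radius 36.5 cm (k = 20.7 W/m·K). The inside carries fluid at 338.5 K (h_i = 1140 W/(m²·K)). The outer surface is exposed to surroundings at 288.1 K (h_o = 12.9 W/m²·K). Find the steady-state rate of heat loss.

Q = 1060 W

Resistance network (inner→outer):
  R_conv,in = 1/(4πr²h) = 1/(4π·0.347²·1140) = 5.797×10^-4 K/W
  R_titanium = (1/0.347 − 1/0.365)/(4πk) = 0.1421/(4π·20.7) = 5.463×10^-4 K/W
  R_conv,out = 1/(4πr²h) = 1/(4π·0.365²·12.9) = 0.04630 K/W
ΣR = 5.797×10^-4 + 5.463×10^-4 + 0.04630 = 0.04743 K/W
Q = ΔT/ΣR = (338.5 K − 288.1 K)/0.04743 = 1060 W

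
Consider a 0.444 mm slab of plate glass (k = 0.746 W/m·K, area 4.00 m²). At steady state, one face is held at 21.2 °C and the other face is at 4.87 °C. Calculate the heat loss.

Q = 110 kW

Q = kA·ΔT/L = 0.746 × 4.00 × |21.2 °C − 4.87 °C| / 4.44×10^-4 = 1.10×10^5 W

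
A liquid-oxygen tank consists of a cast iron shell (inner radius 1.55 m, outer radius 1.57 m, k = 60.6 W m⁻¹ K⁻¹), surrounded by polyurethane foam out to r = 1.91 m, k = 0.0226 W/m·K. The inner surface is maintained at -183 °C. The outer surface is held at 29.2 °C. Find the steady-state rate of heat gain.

Series thermal resistances, inner to outer:
  R_cast iron = (1/1.55 − 1/1.57)/(4πk) = 0.008219/(4π·60.6) = 1.079×10^-5 K/W
  R_polyurethane foam = (1/1.57 − 1/1.91)/(4πk) = 0.1134/(4π·0.0226) = 0.3992 K/W
ΣR = 1.079×10^-5 + 0.3992 = 0.3992 K/W
Q = ΔT/ΣR = (-183 °C − 29.2 °C)/0.3992 = -532 W
(Negative Q ⇒ heat flows inward; heat gain = 532 W.)

Q = 532 W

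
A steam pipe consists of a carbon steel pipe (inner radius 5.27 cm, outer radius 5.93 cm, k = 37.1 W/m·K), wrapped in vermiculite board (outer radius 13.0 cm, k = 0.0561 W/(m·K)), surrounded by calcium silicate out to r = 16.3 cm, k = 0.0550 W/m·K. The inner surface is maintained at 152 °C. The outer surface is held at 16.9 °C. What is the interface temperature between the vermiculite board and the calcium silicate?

T = 47.6 °C

Treat each layer as a resistance in series:
  R'_carbon steel = ln(0.0593/0.0527)/(2πk) = 0.1180/(2π·37.1) = 5.062×10^-4 m·K/W
  R'_vermiculite board = ln(0.130/0.0593)/(2πk) = 0.7849/(2π·0.0561) = 2.227 m·K/W
  R'_calcium silicate = ln(0.163/0.130)/(2πk) = 0.2262/(2π·0.0550) = 0.6546 m·K/W
ΣR = 5.062×10^-4 + 2.227 + 0.6546 = 2.882 m·K/W
Q' = ΔT/ΣR = (152 °C − 16.9 °C)/2.882 = 46.88 W/m
From the inner boundary to the vermiculite board/calcium silicate interface, ΣR_partial = 2.228 m·K/W.
T_interface = T_in − Q'·ΣR_partial = 152 °C − (46.88)(2.228) = 47.6 °C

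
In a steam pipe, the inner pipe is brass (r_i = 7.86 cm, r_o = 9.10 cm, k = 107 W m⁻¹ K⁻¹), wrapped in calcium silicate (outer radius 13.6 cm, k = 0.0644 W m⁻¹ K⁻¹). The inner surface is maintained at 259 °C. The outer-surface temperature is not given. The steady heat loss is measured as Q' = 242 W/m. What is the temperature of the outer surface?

T_out = 18.6 °C

Series resistances:
  R'_brass = ln(0.0910/0.0786)/(2πk) = 0.1465/(2π·107) = 2.179×10^-4 m·K/W
  R'_calcium silicate = ln(0.136/0.0910)/(2πk) = 0.4018/(2π·0.0644) = 0.9930 m·K/W
ΣR = 0.9932 m·K/W
ΔT = Q'·ΣR = 242 × 0.9932 = 240.4 K
Heat flows outward, so T_out = T_in − ΔT = 259 − 240.4 = 18.6 °C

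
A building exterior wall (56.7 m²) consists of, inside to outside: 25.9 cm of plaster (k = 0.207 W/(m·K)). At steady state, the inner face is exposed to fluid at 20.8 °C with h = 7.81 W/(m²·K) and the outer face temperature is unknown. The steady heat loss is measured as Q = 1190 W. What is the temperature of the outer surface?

Sum the resistances:
  R_conv,in = 1/(hA) = 1/(7.81·56.7) = 0.002258 K/W
  R_plaster = L/(kA) = 0.259/(0.207·56.7) = 0.02207 K/W
ΣR = 0.02433 K/W
ΔT = Q·ΣR = 1190 × 0.02433 = 28.95 K
Heat flows outward, so T_out = T_in − ΔT = 20.8 − 28.95 = -8.15 °C

T_out = -8.15 °C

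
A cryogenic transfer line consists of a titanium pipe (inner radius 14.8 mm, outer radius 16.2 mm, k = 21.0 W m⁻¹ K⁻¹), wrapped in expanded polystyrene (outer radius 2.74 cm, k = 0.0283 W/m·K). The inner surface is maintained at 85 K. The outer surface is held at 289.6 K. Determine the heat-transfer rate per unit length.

Treat each layer as a resistance in series:
  R'_titanium = ln(0.0162/0.0148)/(2πk) = 0.09038/(2π·21.0) = 6.850×10^-4 m·K/W
  R'_expanded polystyrene = ln(0.0274/0.0162)/(2πk) = 0.5255/(2π·0.0283) = 2.956 m·K/W
ΣR = 6.850×10^-4 + 2.956 = 2.957 m·K/W
Q' = ΔT/ΣR = (85 K − 289.6 K)/2.957 = -69.2 W/m
(Negative Q' ⇒ heat flows inward; heat gain = 69.2 W/m.)

Q' = 69.2 W/m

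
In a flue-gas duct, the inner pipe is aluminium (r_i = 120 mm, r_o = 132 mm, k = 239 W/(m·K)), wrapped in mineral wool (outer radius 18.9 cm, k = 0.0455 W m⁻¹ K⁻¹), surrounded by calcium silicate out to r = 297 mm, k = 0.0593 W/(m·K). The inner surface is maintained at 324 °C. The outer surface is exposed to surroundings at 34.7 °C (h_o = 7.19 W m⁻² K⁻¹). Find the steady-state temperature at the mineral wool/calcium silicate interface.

Series thermal resistances, inner to outer:
  R'_aluminium = ln(0.132/0.120)/(2πk) = 0.09531/(2π·239) = 6.347×10^-5 m·K/W
  R'_mineral wool = ln(0.189/0.132)/(2πk) = 0.3589/(2π·0.0455) = 1.256 m·K/W
  R'_calcium silicate = ln(0.297/0.189)/(2πk) = 0.4520/(2π·0.0593) = 1.213 m·K/W
  R'_conv,out = 1/(2πr h) = 1/(2π·0.297·7.19) = 0.07453 m·K/W
ΣR = 6.347×10^-5 + 1.256 + 1.213 + 0.07453 = 2.544 m·K/W
Q' = ΔT/ΣR = (324 °C − 34.7 °C)/2.544 = 113.7 W/m
From the inner boundary to the mineral wool/calcium silicate interface, ΣR_partial = 1.256 m·K/W.
T_interface = T_in − Q'·ΣR_partial = 324 °C − (113.7)(1.256) = 181 °C

T = 181 °C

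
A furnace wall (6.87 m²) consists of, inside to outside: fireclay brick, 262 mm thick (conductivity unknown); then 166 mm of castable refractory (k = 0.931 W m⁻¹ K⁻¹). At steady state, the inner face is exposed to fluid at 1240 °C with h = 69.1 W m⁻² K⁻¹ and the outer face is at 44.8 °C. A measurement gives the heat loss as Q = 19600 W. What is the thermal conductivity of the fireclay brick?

k = 1.16 W/m·K

ΣR = ΔT/Q = |1240 − 44.8|/19600 = 0.06098 K/W
Known resistances:
  R_conv,in = 1/(hA) = 1/(69.1·6.87) = 0.002107 K/W
  R_castable refractory = L/(kA) = 0.166/(0.931·6.87) = 0.02595 K/W
R_fireclay brick = ΣR − ΣR_known = 0.06098 − 0.02806 = 0.03292 K/W
L/(kA) = 0.03292 ⇒ k = 0.262/(0.03292·6.87) = 1.16 W/m·K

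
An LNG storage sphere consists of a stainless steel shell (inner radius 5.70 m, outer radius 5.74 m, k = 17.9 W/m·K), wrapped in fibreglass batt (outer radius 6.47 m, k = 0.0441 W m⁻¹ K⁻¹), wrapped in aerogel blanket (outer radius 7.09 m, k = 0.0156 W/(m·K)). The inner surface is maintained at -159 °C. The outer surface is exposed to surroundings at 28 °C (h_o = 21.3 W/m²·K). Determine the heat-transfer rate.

Q = 1790 W

Series thermal resistances, inner to outer:
  R_stainless steel = (1/5.70 − 1/5.74)/(4πk) = 0.001223/(4π·17.9) = 5.435×10^-6 K/W
  R_fibreglass batt = (1/5.74 − 1/6.47)/(4πk) = 0.01966/(4π·0.0441) = 0.03547 K/W
  R_aerogel blanket = (1/6.47 − 1/7.09)/(4πk) = 0.01352/(4π·0.0156) = 0.06895 K/W
  R_conv,out = 1/(4πr²h) = 1/(4π·7.09²·21.3) = 7.432×10^-5 K/W
ΣR = 5.435×10^-6 + 0.03547 + 0.06895 + 7.432×10^-5 = 0.1045 K/W
Q = ΔT/ΣR = (-159 °C − 28 °C)/0.1045 = -1790 W
(Negative Q ⇒ heat flows inward; heat gain = 1790 W.)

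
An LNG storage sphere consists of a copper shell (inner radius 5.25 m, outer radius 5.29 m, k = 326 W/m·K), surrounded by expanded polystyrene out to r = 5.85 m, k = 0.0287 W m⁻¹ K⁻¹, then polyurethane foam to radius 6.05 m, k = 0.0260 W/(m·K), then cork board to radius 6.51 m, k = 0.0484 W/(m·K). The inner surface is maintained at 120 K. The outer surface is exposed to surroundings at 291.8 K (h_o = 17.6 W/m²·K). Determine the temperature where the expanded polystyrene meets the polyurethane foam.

T = 219.3 K

Resistance network (inner→outer):
  R_copper = (1/5.25 − 1/5.29)/(4πk) = 0.001440/(4π·326) = 3.516×10^-7 K/W
  R_expanded polystyrene = (1/5.29 − 1/5.85)/(4πk) = 0.01810/(4π·0.0287) = 0.05017 K/W
  R_polyurethane foam = (1/5.85 − 1/6.05)/(4πk) = 0.005651/(4π·0.0260) = 0.01730 K/W
  R_cork board = (1/6.05 − 1/6.51)/(4πk) = 0.01168/(4π·0.0484) = 0.01920 K/W
  R_conv,out = 1/(4πr²h) = 1/(4π·6.51²·17.6) = 1.067×10^-4 K/W
ΣR = 3.516×10^-7 + 0.05017 + 0.01730 + 0.01920 + 1.067×10^-4 = 0.08678 K/W
Q = ΔT/ΣR = (120 K − 291.8 K)/0.08678 = -1980 W
From the inner boundary to the expanded polystyrene/polyurethane foam interface, ΣR_partial = 0.05017 K/W.
T_interface = T_in − Q·ΣR_partial = 120 K − (-1980)(0.05017) = 219.3 K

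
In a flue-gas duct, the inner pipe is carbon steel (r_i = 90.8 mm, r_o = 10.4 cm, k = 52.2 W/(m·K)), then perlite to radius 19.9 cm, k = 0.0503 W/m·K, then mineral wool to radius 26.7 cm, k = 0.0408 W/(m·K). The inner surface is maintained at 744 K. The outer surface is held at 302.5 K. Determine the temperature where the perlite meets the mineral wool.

T = 461 K

Resistance network (inner→outer):
  R'_carbon steel = ln(0.104/0.0908)/(2πk) = 0.1357/(2π·52.2) = 4.138×10^-4 m·K/W
  R'_perlite = ln(0.199/0.104)/(2πk) = 0.6489/(2π·0.0503) = 2.053 m·K/W
  R'_mineral wool = ln(0.267/0.199)/(2πk) = 0.2939/(2π·0.0408) = 1.147 m·K/W
ΣR = 4.138×10^-4 + 2.053 + 1.147 = 3.200 m·K/W
Q' = ΔT/ΣR = (744 K − 302.5 K)/3.200 = 138.0 W/m
From the inner boundary to the perlite/mineral wool interface, ΣR_partial = 2.053 m·K/W.
T_interface = T_in − Q'·ΣR_partial = 744 K − (138.0)(2.053) = 461 K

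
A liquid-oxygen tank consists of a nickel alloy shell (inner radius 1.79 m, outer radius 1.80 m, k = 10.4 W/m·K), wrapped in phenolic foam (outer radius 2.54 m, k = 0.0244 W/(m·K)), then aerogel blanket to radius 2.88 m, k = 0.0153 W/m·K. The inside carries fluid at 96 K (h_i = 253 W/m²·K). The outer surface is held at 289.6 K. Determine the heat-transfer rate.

Q = 252 W

Resistance network (inner→outer):
  R_conv,in = 1/(4πr²h) = 1/(4π·1.79²·253) = 9.817×10^-5 K/W
  R_nickel alloy = (1/1.79 − 1/1.80)/(4πk) = 0.003104/(4π·10.4) = 2.375×10^-5 K/W
  R_phenolic foam = (1/1.80 − 1/2.54)/(4πk) = 0.1619/(4π·0.0244) = 0.5279 K/W
  R_aerogel blanket = (1/2.54 − 1/2.88)/(4πk) = 0.04648/(4π·0.0153) = 0.2417 K/W
ΣR = 9.817×10^-5 + 2.375×10^-5 + 0.5279 + 0.2417 = 0.7697 K/W
Q = ΔT/ΣR = (96 K − 289.6 K)/0.7697 = -252 W
(Negative Q ⇒ heat flows inward; heat gain = 252 W.)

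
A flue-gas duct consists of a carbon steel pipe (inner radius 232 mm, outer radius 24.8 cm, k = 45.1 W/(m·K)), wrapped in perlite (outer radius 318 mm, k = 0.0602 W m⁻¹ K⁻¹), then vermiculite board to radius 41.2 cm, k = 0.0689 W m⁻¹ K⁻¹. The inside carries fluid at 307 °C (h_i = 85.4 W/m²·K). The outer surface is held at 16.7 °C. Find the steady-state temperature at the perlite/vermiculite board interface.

Treat each layer as a resistance in series:
  R'_conv,in = 1/(2πr h) = 1/(2π·0.232·85.4) = 0.008033 m·K/W
  R'_carbon steel = ln(0.248/0.232)/(2πk) = 0.06669/(2π·45.1) = 2.353×10^-4 m·K/W
  R'_perlite = ln(0.318/0.248)/(2πk) = 0.2486/(2π·0.0602) = 0.6573 m·K/W
  R'_vermiculite board = ln(0.412/0.318)/(2πk) = 0.2590/(2π·0.0689) = 0.5982 m·K/W
ΣR = 0.008033 + 2.353×10^-4 + 0.6573 + 0.5982 = 1.264 m·K/W
Q' = ΔT/ΣR = (307 °C − 16.7 °C)/1.264 = 229.7 W/m
From the inner boundary to the perlite/vermiculite board interface, ΣR_partial = 0.6656 m·K/W.
T_interface = T_in − Q'·ΣR_partial = 307 °C − (229.7)(0.6656) = 154 °C

T = 154 °C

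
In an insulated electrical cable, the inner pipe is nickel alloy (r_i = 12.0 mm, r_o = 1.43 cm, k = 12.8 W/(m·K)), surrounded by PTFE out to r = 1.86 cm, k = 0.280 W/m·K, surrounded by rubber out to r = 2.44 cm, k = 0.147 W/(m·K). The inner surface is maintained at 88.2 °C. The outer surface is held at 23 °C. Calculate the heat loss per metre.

Q' = 146 W/m

Treat each layer as a resistance in series:
  R'_nickel alloy = ln(0.0143/0.0120)/(2πk) = 0.1754/(2π·12.8) = 0.002180 m·K/W
  R'_PTFE = ln(0.0186/0.0143)/(2πk) = 0.2629/(2π·0.280) = 0.1494 m·K/W
  R'_rubber = ln(0.0244/0.0186)/(2πk) = 0.2714/(2π·0.147) = 0.2939 m·K/W
ΣR = 0.002180 + 0.1494 + 0.2939 = 0.4455 m·K/W
Q' = ΔT/ΣR = (88.2 °C − 23 °C)/0.4455 = 146 W/m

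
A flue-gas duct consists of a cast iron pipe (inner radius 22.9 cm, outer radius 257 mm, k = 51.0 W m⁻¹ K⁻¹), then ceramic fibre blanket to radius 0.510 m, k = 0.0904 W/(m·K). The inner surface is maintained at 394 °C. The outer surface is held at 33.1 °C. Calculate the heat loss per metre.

Q' = 299 W/m

Series thermal resistances, inner to outer:
  R'_cast iron = ln(0.257/0.229)/(2πk) = 0.1154/(2π·51.0) = 3.600×10^-4 m·K/W
  R'_ceramic fibre blanket = ln(0.510/0.257)/(2πk) = 0.6853/(2π·0.0904) = 1.207 m·K/W
ΣR = 3.600×10^-4 + 1.207 = 1.207 m·K/W
Q' = ΔT/ΣR = (394 °C − 33.1 °C)/1.207 = 299 W/m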